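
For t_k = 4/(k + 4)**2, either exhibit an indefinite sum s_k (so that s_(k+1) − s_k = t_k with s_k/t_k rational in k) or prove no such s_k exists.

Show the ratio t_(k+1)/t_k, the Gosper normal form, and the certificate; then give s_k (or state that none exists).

r(k) = (k + 4)**2/(k + 5)**2 after simplifying.
So A=k**2 + 8*k + 16 and B=k**2 + 10*k + 25, with C=1.
Need (k**2 + 8*k + 16)·f(k+1) − (k**2 + 8*k + 16)·f(k) = 1.
Degrees (2,2,0) ⇒ d ≤ 0.
Write f(k) = c0. Then LHS − RHS = -1, requiring -1 = 0: contradictory. No certificate.

none — t_k is not Gosper-summable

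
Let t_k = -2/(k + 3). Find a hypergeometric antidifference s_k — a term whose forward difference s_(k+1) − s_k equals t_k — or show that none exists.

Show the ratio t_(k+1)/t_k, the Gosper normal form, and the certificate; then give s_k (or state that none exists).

none — t_k is not Gosper-summable

Step 1: r(k) = (k + 3)/(k + 4).
So A=k + 3 and B=k + 4, with C=1.
Key eq: (k + 3)·f(k+1) = (k + 3)·f(k) + (1).
From deg A=1, deg B=1, deg C=0: d=0.
Put f(k) = c0: A·f(k+1) − B(k−1)·f(k) − C = -1; need -1 = 0 — inconsistent ⇒ no f, not summable.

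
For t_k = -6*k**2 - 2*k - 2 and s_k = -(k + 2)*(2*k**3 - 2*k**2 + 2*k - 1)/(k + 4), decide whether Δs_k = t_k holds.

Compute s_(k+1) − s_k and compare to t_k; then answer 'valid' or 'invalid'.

s_(k+1) = (-2*k**4 - 10*k**3 - 16*k**2 - 13*k - 3)/(k + 5)
s_(k+1) − s_k = 2*(-3*k**4 - 24*k**3 - 42*k**2 - 21*k - 11)/(k**2 + 9*k + 20)
(s_(k+1) − s_k) − t_k = 2*(4*k**3 + 28*k**2 + 8*k + 9)/(k**2 + 9*k + 20)

Invalid: residual 2*(4*k**3 + 28*k**2 + 8*k + 9)/(k**2 + 9*k + 20) ≠ 0.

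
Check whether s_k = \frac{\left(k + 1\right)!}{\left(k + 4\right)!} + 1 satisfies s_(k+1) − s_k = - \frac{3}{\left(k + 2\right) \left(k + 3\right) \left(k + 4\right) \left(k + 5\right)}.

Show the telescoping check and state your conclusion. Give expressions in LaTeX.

valid; difference matches t_k

s_(k+1) = factorial(k + 2)/factorial(k + 5) + 1
s_(k+1) − s_k = -3/((k + 2)*(k + 3)*(k + 4)*(k + 5))
(s_(k+1) − s_k) − t_k = 0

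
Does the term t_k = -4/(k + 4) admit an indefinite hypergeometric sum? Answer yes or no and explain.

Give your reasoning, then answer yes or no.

No — the linear system for f has no solution.

Step 1: r(k) = (k + 4)/(k + 5).
A = k + 4, B = k + 5, C = 1.
Need (k + 4)·f(k+1) − (k + 4)·f(k) = 1.
Degrees (1,1,0) ⇒ d ≤ 0.
Put f(k) = c0: A·f(k+1) − B(k−1)·f(k) − C = -1; need -1 = 0 — inconsistent ⇒ no f, not summable.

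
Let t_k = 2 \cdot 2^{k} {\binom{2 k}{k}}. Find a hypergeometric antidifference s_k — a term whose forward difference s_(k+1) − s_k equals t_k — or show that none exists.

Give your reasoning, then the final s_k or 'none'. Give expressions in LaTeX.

Compute t_(k+1)/t_k: get 4*(2*k + 1)/(k + 1).
Normal form (A,B,C) = (8*k + 4, k + 1, 1).
Need (8*k + 4)·f(k+1) − (k)·f(k) = 1.
deg f ≤ -1 (via 1,1,0).
deg f ≤ -1 is impossible — no certificate.

none — t_k is not Gosper-summable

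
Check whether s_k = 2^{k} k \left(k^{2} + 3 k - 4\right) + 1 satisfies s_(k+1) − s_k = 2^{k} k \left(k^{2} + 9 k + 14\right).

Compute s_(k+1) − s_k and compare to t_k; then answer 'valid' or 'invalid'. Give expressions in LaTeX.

Valid: the claim telescopes to t_k.

s_(k+1) = 2**(k + 1)*(k + 1)*(3*k + (k + 1)**2 - 1) + 1
s_(k+1) − s_k = 2**k*k*(k**2 + 9*k + 14)
(s_(k+1) − s_k) − t_k = 0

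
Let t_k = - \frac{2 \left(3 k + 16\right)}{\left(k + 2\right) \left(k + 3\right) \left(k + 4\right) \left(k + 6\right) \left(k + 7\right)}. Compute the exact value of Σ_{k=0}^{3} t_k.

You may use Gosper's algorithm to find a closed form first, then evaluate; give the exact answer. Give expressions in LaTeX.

Σ = -16/315

Step 1: r(k) = (k + 2)*(k + 6)*(3*k + 19)/((k + 5)*(k + 8)*(3*k + 16)).
Gosper form: A/B · C(k+1)/C(k) with A=k + 2, B=k + 8, C=k**2 + 31*k/3 + 80/3.
Key eq: (k + 2)·f(k+1) = (k + 7)·f(k) + (k**2 + 31*k/3 + 80/3).
Bound: deg f ≤ 5.
Coefficient equations give f(k) = k*(k + 4)*(k + 5)*(k**2 + 11*k + 36)/108.
Then R = B(k−1)f/C = k*(k + 4)*(k + 7)*(k**2 + 11*k + 36)/(36*(3*k + 16)), so s_k = R(k)·t_k = k*(-k**2 - 11*k - 36)/(18*(k**3 + 11*k**2 + 36*k + 36)).
Verify: 2*(-3*k - 16)/(k**5 + 22*k**4 + 185*k**3 + 740*k**2 + 1404*k + 1008) matches t_k.
Sum = s_(4) − s_(0); s_(4) = -16/315, s_(0) = 0 ⇒ -16/315.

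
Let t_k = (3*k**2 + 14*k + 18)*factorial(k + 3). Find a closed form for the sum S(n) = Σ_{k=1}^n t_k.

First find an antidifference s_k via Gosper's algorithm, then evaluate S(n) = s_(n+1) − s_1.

Step 1: r(k) = (k + 4)*(14*k + 3*(k + 1)**2 + 32)/(3*k**2 + 14*k + 18).
A = k + 4, B = 1, C = k**2 + 14*k/3 + 6.
f must satisfy (k + 4)·f(k+1) − (1)·f(k) = k**2 + 14*k/3 + 6.
From deg A=1, deg B=0, deg C=2: d=1.
A polynomial solution: f(k) = (3*k + 2)/3.
R(k) = B(k−1)·f(k)/C(k) = (3*k + 2)/(3*k**2 + 14*k + 18); s_k = R·t_k = (3*k + 2)*factorial(k + 3).
Verify: (3*k**2 + 14*k + 18)*factorial(k + 3) matches t_k.
Telescope: S(n) = s_(n+1) − s_(1) = (3*n + 5)*factorial(n + 4) − (120) = 3*n*factorial(n + 4) + 5*factorial(n + 4) - 120.

S(n) = 3*n*factorial(n + 4) + 5*factorial(n + 4) - 120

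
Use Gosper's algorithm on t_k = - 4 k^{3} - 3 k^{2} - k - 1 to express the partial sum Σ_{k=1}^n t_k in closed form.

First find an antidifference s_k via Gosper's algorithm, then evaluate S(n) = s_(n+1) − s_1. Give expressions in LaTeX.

Ratio r(k) = (4*k**3 + 15*k**2 + 19*k + 9)/(4*k**3 + 3*k**2 + k + 1).
Take A(k)=1, B(k)=1, C(k)=k**3 + 3*k**2/4 + k/4 + 1/4.
Set up (1)·f(k+1) − (1)·f(k) − (k**3 + 3*k**2/4 + k/4 + 1/4) = 0.
From deg A=0, deg B=0, deg C=3: d=4.
Solving with deg f ≤ 4: f(k) = k*(k**3 - k**2 + 1)/4.
So s_k = (B(k−1)f/C)·t_k = (k*(k**3 - k**2 + 1)/(4*k**3 + 3*k**2 + k + 1))·t_k = -k**4 + k**3 - k.
s_(k+1) − s_k = -4*k**3 - 3*k**2 - k - 1 = t_k.
Σ_(k=1)^n t_k = s_(n+1) − s_(1) = (-n**4 - 3*n**3 - 3*n**2 - 2*n - 1) − (-1), i.e. n*(-n**3 - 3*n**2 - 3*n - 2).

S(n) = n \left(- n^{3} - 3 n^{2} - 3 n - 2\right)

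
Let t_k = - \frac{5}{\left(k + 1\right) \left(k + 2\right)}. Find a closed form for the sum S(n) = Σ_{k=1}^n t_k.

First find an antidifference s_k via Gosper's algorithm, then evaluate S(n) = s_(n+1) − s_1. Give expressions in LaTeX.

S(n) = - \frac{5 n}{2 n + 4}

Compute t_(k+1)/t_k: get (k + 1)/(k + 3).
A = k + 1, B = k + 3, C = 1.
f must satisfy (k + 1)·f(k+1) − (k + 2)·f(k) = 1.
From deg A=1, deg B=1, deg C=0: d=1.
Solve for f: f(k) = k (degree 1 ≤ 1).
So s_k = (B(k−1)f/C)·t_k = (k*(k + 2))·t_k = -5*k/(k + 1).
Verify: -5/(k**2 + 3*k + 2) matches t_k.
Telescope: S(n) = s_(n+1) − s_(1) = 5*(-n - 1)/(n + 2) − (-5/2) = -5*n/(2*n + 4).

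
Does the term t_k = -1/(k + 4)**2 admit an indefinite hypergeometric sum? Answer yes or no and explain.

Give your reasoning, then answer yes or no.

No. Not Gosper-summable.

Ratio r(k) = (k + 4)**2/(k + 5)**2.
Factor: A=k**2 + 8*k + 16; B=k**2 + 10*k + 25; C=1.
Need (k**2 + 8*k + 16)·f(k+1) − (k**2 + 8*k + 16)·f(k) = 1.
From deg A=2, deg B=2, deg C=0: d=0.
Write f(k) = c0. Then LHS − RHS = -1, requiring -1 = 0: contradictory. No certificate.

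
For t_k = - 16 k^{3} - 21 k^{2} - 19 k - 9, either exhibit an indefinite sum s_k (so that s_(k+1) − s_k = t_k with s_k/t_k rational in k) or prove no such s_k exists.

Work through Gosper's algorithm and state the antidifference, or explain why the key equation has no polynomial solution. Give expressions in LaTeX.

s_k = k \left(- 4 k^{3} + k^{2} - 3 k - 3\right)

Step 1: r(k) = (16*k**3 + 69*k**2 + 109*k + 65)/(16*k**3 + 21*k**2 + 19*k + 9).
Normal form (A,B,C) = (1, 1, k**3 + 21*k**2/16 + 19*k/16 + 9/16).
f must satisfy (1)·f(k+1) − (1)·f(k) = k**3 + 21*k**2/16 + 19*k/16 + 9/16.
From deg A=0, deg B=0, deg C=3: d=4.
A polynomial solution: f(k) = k*(4*k**3 - k**2 + 3*k + 3)/16.
Certificate R = B(k−1)f/C = k*(4*k**3 - k**2 + 3*k + 3)/(16*k**3 + 21*k**2 + 19*k + 9) gives s_k = k*(-4*k**3 + k**2 - 3*k - 3).
Δs = -16*k**3 - 21*k**2 - 19*k - 9, as required.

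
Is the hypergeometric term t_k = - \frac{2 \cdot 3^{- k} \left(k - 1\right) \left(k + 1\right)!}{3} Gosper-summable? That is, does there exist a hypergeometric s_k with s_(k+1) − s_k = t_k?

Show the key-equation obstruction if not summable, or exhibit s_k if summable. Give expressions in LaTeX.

Yes. s_k = - 2 \cdot 3^{- k} \left(k + 1\right)!.

Compute t_(k+1)/t_k: get k*(k + 2)/(3*(k - 1)).
Gosper form: A/B · C(k+1)/C(k) with A=k/3 + 2/3, B=1, C=k - 1.
Key eq: (k/3 + 2/3)·f(k+1) = (1)·f(k) + (k - 1).
From deg A=1, deg B=0, deg C=1: d=0.
A polynomial solution: f(k) = 3.
Certificate R = B(k−1)f/C = 3/(k - 1) gives s_k = -2*factorial(k + 1)/3**k.
Δs = -2*(k - 1)*factorial(k + 1)/(3*3**k), as required.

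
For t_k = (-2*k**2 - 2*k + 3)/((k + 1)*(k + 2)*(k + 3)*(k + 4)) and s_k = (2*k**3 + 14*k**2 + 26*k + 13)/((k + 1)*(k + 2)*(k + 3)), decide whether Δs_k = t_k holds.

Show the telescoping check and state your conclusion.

valid (s_(k+1) − s_k reduces to t_k)

s_(k+1) = (26*k + 2*(k + 1)**3 + 14*(k + 1)**2 + 39)/((k + 2)*(k + 3)*(k + 4))
s_(k+1) − s_k = (-2*k**2 - 2*k + 3)/(k**4 + 10*k**3 + 35*k**2 + 50*k + 24)
(s_(k+1) − s_k) − t_k = 0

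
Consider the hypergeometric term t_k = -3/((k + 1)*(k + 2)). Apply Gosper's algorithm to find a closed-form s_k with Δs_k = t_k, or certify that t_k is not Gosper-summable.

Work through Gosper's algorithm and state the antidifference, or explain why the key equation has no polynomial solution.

Ratio r(k) = (k + 1)/(k + 3).
Gosper form: A/B · C(k+1)/C(k) with A=k + 1, B=k + 3, C=1.
Set up (k + 1)·f(k+1) − (k + 2)·f(k) − (1) = 0.
Bound: deg f ≤ 1.
A polynomial solution: f(k) = k.
Certificate R = B(k−1)f/C = k*(k + 2) gives s_k = -3*k/(k + 1).
s_(k+1) − s_k = -3/(k**2 + 3*k + 2) = t_k.

s_k = -3*k/(k + 1)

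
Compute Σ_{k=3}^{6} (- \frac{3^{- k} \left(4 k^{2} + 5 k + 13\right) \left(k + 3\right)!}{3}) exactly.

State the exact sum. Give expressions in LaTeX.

Compute t_(k+1)/t_k: get (k + 4)*(5*k + 4*(k + 1)**2 + 18)/(3*(4*k**2 + 5*k + 13)).
So A=k/3 + 4/3 and B=1, with C=k**2 + 5*k/4 + 13/4.
Key eq: (k/3 + 4/3)·f(k+1) = (1)·f(k) + (k**2 + 5*k/4 + 13/4).
Degrees (1,0,2) ⇒ d ≤ 1.
Solving with deg f ≤ 1: f(k) = 3*(4*k - 3)/4.
Certificate R = B(k−1)f/C = 3*(4*k - 3)/(4*k**2 + 5*k + 13) gives s_k = -(4*k - 3)*factorial(k + 3)/3**k.
Δs = -(4*k**2 + 5*k + 13)*factorial(k + 3)/(3*3**k), as required.
Telescoping: Σ = s_(7) − s_(3) = -1120000/27 − (-240) = -1113520/27.

Σ = -1113520/27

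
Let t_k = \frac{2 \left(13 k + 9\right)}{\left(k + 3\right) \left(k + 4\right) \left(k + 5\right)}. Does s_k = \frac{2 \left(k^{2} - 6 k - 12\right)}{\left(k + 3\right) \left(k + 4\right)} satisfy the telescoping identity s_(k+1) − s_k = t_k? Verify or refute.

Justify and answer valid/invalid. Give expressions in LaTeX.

valid (s_(k+1) − s_k reduces to t_k)

s_(k+1) = 2*(-6*k + (k + 1)**2 - 18)/((k + 4)*(k + 5))
s_(k+1) − s_k = 2*(13*k + 9)/(k**3 + 12*k**2 + 47*k + 60)
(s_(k+1) − s_k) − t_k = 0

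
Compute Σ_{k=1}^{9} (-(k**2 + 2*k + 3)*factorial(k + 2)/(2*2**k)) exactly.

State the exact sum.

Σ = -4677747

Ratio r(k) = (k + 3)*(2*k + (k + 1)**2 + 5)/(2*(k**2 + 2*k + 3)).
Take A(k)=k/2 + 3/2, B(k)=1, C(k)=k**2 + 2*k + 3.
Set up (k/2 + 3/2)·f(k+1) − (1)·f(k) − (k**2 + 2*k + 3) = 0.
deg f ≤ 1 (via 1,0,2).
A polynomial solution: f(k) = 2*k.
So s_k = (B(k−1)f/C)·t_k = (2*k/(k**2 + 2*k + 3))·t_k = -k*factorial(k + 2)/2**k.
Check: Δs_k = -(k**2 + 2*k + 3)*factorial(k + 2)/(2*2**k). ✓
Σ_(k=1)^(9) t_k = s_(10) − s_(1) = -4677750 − (-3) = -4677747.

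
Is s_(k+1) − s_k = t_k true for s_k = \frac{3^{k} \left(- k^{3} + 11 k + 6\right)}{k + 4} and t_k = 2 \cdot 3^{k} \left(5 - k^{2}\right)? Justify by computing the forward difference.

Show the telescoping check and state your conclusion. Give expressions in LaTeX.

s_(k+1) = 3**(k + 1)*(11*k - (k + 1)**3 + 17)/(k + 5)
s_(k+1) − s_k = 3**k*(-2*k**4 - 16*k**3 - 23*k**2 + 83*k + 162)/(k**2 + 9*k + 20)
(s_(k+1) − s_k) − t_k = 3**k*(2*k**3 + 7*k**2 - 7*k - 38)/(k**2 + 9*k + 20)

Invalid: residual \frac{3^{k} \left(2 k^{3} + 7 k^{2} - 7 k - 38\right)}{k^{2} + 9 k + 20} ≠ 0.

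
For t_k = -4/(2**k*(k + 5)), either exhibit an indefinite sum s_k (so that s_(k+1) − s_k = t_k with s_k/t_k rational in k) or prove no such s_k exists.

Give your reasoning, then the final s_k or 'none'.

r(k) = (k + 5)/(2*(k + 6)) after simplifying.
Take A(k)=k/2 + 5/2, B(k)=k + 6, C(k)=1.
Solve (k/2 + 5/2)·f(k+1) − (k + 5)·f(k) = 1.
From deg A=1, deg B=1, deg C=0: d=-1.
d = -1 < 0 ⇒ no nonzero polynomial f; not summable.

none — t_k is not Gosper-summable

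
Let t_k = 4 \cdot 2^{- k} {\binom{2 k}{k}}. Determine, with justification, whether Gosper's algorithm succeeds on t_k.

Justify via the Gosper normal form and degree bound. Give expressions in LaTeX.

The ratio is (2*k + 1)/(k + 1).
So A=2*k + 1 and B=k + 1, with C=1.
Key eq: (2*k + 1)·f(k+1) = (k)·f(k) + (1).
d = -1 from the (1,1,0) case.
deg f ≤ -1 is impossible — no certificate.

No — t_k has no hypergeometric antidifference.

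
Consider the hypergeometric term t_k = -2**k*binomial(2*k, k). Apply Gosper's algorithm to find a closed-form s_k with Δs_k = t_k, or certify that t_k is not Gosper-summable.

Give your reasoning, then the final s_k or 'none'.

not Gosper-summable; s_k does not exist

t_(k+1)/t_k = 4*(2*k + 1)/(k + 1).
Factor: A=8*k + 4; B=k + 1; C=1.
f must satisfy (8*k + 4)·f(k+1) − (k)·f(k) = 1.
deg f ≤ -1 (via 1,1,0).
deg f ≤ -1 is impossible — no certificate.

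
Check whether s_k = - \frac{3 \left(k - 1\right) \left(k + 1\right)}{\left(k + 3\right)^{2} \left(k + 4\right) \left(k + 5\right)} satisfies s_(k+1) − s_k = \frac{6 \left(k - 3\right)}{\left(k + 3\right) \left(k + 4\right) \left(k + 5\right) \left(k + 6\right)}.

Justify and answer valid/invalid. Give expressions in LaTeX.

s_(k+1) = -3*k*(k + 2)/((k + 4)**2*(k + 5)*(k + 6))
s_(k+1) − s_k = 3*(-k*(k + 2)*(k + 3)**2 + (k - 1)*(k + 1)*(k + 4)*(k + 6))/((k + 3)**2*(k + 4)**2*(k + 5)*(k + 6))
(s_(k+1) − s_k) − t_k = 6*(-3*k**2 - 5*k + 24)/(k**6 + 25*k**5 + 257*k**4 + 1391*k**3 + 4182*k**2 + 6624*k + 4320)

Invalid: residual \frac{6 \left(- 3 k^{2} - 5 k + 24\right)}{k^{6} + 25 k^{5} + 257 k^{4} + 1391 k^{3} + 4182 k^{2} + 6624 k + 4320} ≠ 0.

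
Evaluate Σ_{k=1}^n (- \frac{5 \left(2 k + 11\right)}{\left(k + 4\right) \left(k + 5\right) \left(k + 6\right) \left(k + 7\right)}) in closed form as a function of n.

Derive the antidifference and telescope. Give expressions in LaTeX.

The ratio is (k + 4)*(2*k + 13)/((k + 8)*(2*k + 11)).
Normal form (A,B,C) = (k + 4, k + 8, k + 11/2).
f must satisfy (k + 4)·f(k+1) − (k + 7)·f(k) = k + 11/2.
Bound: deg f ≤ 3.
Coefficient equations give f(k) = k*(k + 5)*(k + 10)/48.
So s_k = (B(k−1)f/C)·t_k = (k*(k + 5)*(k + 7)*(k + 10)/(24*(2*k + 11)))·t_k = 5*k*(-k - 10)/(24*(k**2 + 10*k + 24)).
s_(k+1) − s_k = 5*(-2*k - 11)/(k**4 + 22*k**3 + 179*k**2 + 638*k + 840) = t_k.
Evaluate: s_(n+1) = 5*(-n**2 - 12*n - 11)/(24*(n**2 + 12*n + 35)); subtract s_(1) = -11/168 ⇒ S(n) = n*(-n - 12)/(7*(n**2 + 12*n + 35)).

S(n) = \frac{n \left(- n - 12\right)}{7 \left(n^{2} + 12 n + 35\right)}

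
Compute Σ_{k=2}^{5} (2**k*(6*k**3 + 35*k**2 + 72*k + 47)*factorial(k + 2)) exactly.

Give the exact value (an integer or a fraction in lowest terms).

r(k) = 2*(6*k**4 + 71*k**3 + 319*k**2 + 640*k + 480)/(6*k**3 + 35*k**2 + 72*k + 47) after simplifying.
Normal form (A,B,C) = (2*k + 6, 1, k**3 + 35*k**2/6 + 12*k + 47/6).
f must satisfy (2*k + 6)·f(k+1) − (1)·f(k) = k**3 + 35*k**2/6 + 12*k + 47/6.
d = 2 from the (1,0,3) case.
Solve for f: f(k) = (k + 1)*(3*k + 1)/6 (degree 2 ≤ 2).
Then R = B(k−1)f/C = (k + 1)*(3*k + 1)/(6*k**3 + 35*k**2 + 72*k + 47), so s_k = R(k)·t_k = 2**k*(k + 1)*(3*k + 1)*factorial(k + 2).
Δs = 2**k*(6*k**3 + 35*k**2 + 72*k + 47)*factorial(k + 2), as required.
Σ_(k=2)^(5) t_k = s_(6) − s_(2) = 343203840 − (2016) = 343201824.

Σ = 343201824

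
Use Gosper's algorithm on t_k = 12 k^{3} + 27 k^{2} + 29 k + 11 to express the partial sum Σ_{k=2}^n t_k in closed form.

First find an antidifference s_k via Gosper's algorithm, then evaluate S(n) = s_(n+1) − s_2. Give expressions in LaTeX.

The ratio is (12*k**3 + 63*k**2 + 119*k + 79)/(12*k**3 + 27*k**2 + 29*k + 11).
Normal form (A,B,C) = (1, 1, k**3 + 9*k**2/4 + 29*k/12 + 11/12).
Set up (1)·f(k+1) − (1)·f(k) − (k**3 + 9*k**2/4 + 29*k/12 + 11/12) = 0.
From deg A=0, deg B=0, deg C=3: d=4.
Coefficient equations give f(k) = k*(3*k**3 + 3*k**2 + 4*k + 1)/12.
R(k) = B(k−1)·f(k)/C(k) = k*(3*k**3 + 3*k**2 + 4*k + 1)/(12*k**3 + 27*k**2 + 29*k + 11); s_k = R·t_k = k*(3*k**3 + 3*k**2 + 4*k + 1).
Verify: 12*k**3 + 27*k**2 + 29*k + 11 matches t_k.
Σ_(k=2)^n t_k = s_(n+1) − s_(2) = (3*n**4 + 15*n**3 + 31*n**2 + 30*n + 11) − (90), i.e. 3*n**4 + 15*n**3 + 31*n**2 + 30*n - 79.

S(n) = 3 n^{4} + 15 n^{3} + 31 n^{2} + 30 n - 79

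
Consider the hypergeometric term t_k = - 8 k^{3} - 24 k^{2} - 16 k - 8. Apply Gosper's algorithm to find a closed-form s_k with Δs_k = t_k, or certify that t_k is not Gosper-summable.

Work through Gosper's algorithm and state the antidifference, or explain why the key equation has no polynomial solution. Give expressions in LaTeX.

Compute t_(k+1)/t_k: get (k**3 + 6*k**2 + 11*k + 7)/(k**3 + 3*k**2 + 2*k + 1).
Take A(k)=1, B(k)=1, C(k)=k**3 + 3*k**2 + 2*k + 1.
Solve (1)·f(k+1) − (1)·f(k) = k**3 + 3*k**2 + 2*k + 1.
Degrees (0,0,3) ⇒ d ≤ 4.
A polynomial solution: f(k) = k*(k**3 + 2*k**2 - k + 2)/4.
Then R = B(k−1)f/C = k*(k**3 + 2*k**2 - k + 2)/(4*(k**3 + 3*k**2 + 2*k + 1)), so s_k = R(k)·t_k = 2*k*(-k**3 - 2*k**2 + k - 2).
Δs = -8*k**3 - 24*k**2 - 16*k - 8, as required.

s_k = 2 k \left(- k^{3} - 2 k^{2} + k - 2\right)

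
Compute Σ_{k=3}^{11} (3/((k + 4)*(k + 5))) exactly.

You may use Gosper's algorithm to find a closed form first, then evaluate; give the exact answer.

Σ = 27/112

Ratio r(k) = (k + 4)/(k + 6).
A = k + 4, B = k + 6, C = 1.
Set up (k + 4)·f(k+1) − (k + 5)·f(k) − (1) = 0.
Degrees (1,1,0) ⇒ d ≤ 1.
Match coefficients ⇒ f(k) = k/4.
R(k) = B(k−1)·f(k)/C(k) = k*(k + 5)/4; s_k = R·t_k = 3*k/(4*(k + 4)).
s_(k+1) − s_k = 3/(k**2 + 9*k + 20) = t_k.
Σ_(k=3)^(11) t_k = s_(12) − s_(3) = 9/16 − (9/28) = 27/112.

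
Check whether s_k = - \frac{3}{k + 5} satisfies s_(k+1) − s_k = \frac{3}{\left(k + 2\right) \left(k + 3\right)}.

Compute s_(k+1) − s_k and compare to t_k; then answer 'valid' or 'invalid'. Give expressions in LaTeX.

s_(k+1) = -3/(k + 6)
s_(k+1) − s_k = 3/((k + 5)*(k + 6))
(s_(k+1) − s_k) − t_k = 18*(-k - 4)/(k**4 + 16*k**3 + 91*k**2 + 216*k + 180)

Invalid: residual \frac{18 \left(- k - 4\right)}{k^{4} + 16 k^{3} + 91 k^{2} + 216 k + 180} ≠ 0.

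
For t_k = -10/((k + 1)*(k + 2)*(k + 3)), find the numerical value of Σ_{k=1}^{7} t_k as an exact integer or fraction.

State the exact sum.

Σ = -7/9

Compute t_(k+1)/t_k: get (k + 1)/(k + 4).
A = k + 1, B = k + 4, C = 1.
Solve (k + 1)·f(k+1) − (k + 3)·f(k) = 1.
deg f ≤ 2 (via 1,1,0).
Solve for f: f(k) = k*(k + 3)/4 (degree 2 ≤ 2).
So s_k = (B(k−1)f/C)·t_k = (k*(k + 3)**2/4)·t_k = 5*k*(-k - 3)/(2*(k + 1)*(k + 2)).
Verify: -10/(k**3 + 6*k**2 + 11*k + 6) matches t_k.
Telescoping: Σ = s_(8) − s_(1) = -22/9 − (-5/3) = -7/9.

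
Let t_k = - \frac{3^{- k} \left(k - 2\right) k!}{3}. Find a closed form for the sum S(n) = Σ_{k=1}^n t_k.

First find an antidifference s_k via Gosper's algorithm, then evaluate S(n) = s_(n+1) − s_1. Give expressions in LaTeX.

The ratio is (k**2 - 1)/(3*(k - 2)).
So A=k/3 + 1/3 and B=1, with C=k - 2.
Solve (k/3 + 1/3)·f(k+1) − (1)·f(k) = k - 2.
Bound: deg f ≤ 0.
A polynomial solution: f(k) = 3.
So s_k = (B(k−1)f/C)·t_k = (3/(k - 2))·t_k = -factorial(k)/3**k.
Check: Δs_k = -(k - 2)*factorial(k)/(3*3**k). ✓
Σ_(k=1)^n t_k = s_(n+1) − s_(1) = (-3**(-n - 1)*factorial(n + 1)) − (-1/3), i.e. 3**(-n - 1)*(3**n - n*factorial(n) - factorial(n)).

S(n) = 3^{- n - 1} \left(3^{n} - n n! - n!\right)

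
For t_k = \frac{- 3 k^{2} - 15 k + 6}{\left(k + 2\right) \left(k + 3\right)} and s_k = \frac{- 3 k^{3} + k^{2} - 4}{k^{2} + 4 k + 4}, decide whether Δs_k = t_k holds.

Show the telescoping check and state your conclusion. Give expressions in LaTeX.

s_(k+1) = (-3*(k + 1)**3 + (k + 1)**2 - 4)/(4*k + (k + 1)**2 + 8)
s_(k+1) − s_k = (-3*k**4 - 30*k**3 - 71*k**2 - 28*k + 12)/(k**4 + 10*k**3 + 37*k**2 + 60*k + 36)
(s_(k+1) − s_k) − t_k = 8*(2*k**2 + 4*k - 3)/(k**4 + 10*k**3 + 37*k**2 + 60*k + 36)

Invalid: residual \frac{8 \left(2 k^{2} + 4 k - 3\right)}{k^{4} + 10 k^{3} + 37 k^{2} + 60 k + 36} ≠ 0.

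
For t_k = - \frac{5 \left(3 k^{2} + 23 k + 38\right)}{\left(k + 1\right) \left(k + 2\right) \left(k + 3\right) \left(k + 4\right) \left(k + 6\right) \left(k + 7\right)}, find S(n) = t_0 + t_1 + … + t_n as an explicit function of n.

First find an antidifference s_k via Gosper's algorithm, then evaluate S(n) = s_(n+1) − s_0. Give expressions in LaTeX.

S(n) = \frac{5 \left(- n^{3} - 13 n^{2} - 50 n - 38\right)}{18 \left(n^{3} + 13 n^{2} + 50 n + 56\right)}

The ratio is (k + 1)*(k + 6)*(23*k + 3*(k + 1)**2 + 61)/((k + 5)*(k + 8)*(3*k**2 + 23*k + 38)).
A = k + 1, B = k + 8, C = k**3 + 38*k**2/3 + 51*k + 190/3.
f must satisfy (k + 1)·f(k+1) − (k + 7)·f(k) = k**3 + 38*k**2/3 + 51*k + 190/3.
From deg A=1, deg B=1, deg C=3: d=6.
Solving with deg f ≤ 6: f(k) = k*(k + 2)*(k + 4)*(k + 5)*(k**2 + 10*k + 27)/54.
R(k) = B(k−1)·f(k)/C(k) = k*(k + 2)*(k + 4)*(k + 7)*(k**2 + 10*k + 27)/(18*(3*k**2 + 23*k + 38)); s_k = R·t_k = 5*k*(-k**2 - 10*k - 27)/(18*(k**3 + 10*k**2 + 27*k + 18)).
Δs = 5*(-3*k**2 - 23*k - 38)/(k**6 + 23*k**5 + 207*k**4 + 925*k**3 + 2144*k**2 + 2412*k + 1008), as required.
Telescope: S(n) = s_(n+1) − s_(0) = 5*(-n**3 - 13*n**2 - 50*n - 38)/(18*(n**3 + 13*n**2 + 50*n + 56)) − (0) = 5*(-n**3 - 13*n**2 - 50*n - 38)/(18*(n**3 + 13*n**2 + 50*n + 56)).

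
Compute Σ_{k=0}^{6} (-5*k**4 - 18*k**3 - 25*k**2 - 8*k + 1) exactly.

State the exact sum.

Σ = -21749

The ratio is (5*k**4 + 38*k**3 + 109*k**2 + 132*k + 55)/(5*k**4 + 18*k**3 + 25*k**2 + 8*k - 1).
Factor: A=1; B=1; C=k**4 + 18*k**3/5 + 5*k**2 + 8*k/5 - 1/5.
Key eq: (1)·f(k+1) = (1)·f(k) + (k**4 + 18*k**3/5 + 5*k**2 + 8*k/5 - 1/5).
deg f ≤ 5 (via 0,0,4).
Coefficient equations give f(k) = k*(k**4 + 2*k**3 + k**2 - 4*k - 1)/5.
Get s_k = R·t_k = k*(-k**4 - 2*k**3 - k**2 + 4*k + 1) with R(k) = B(k−1)f(k)/C(k) = k*(k**4 + 2*k**3 + k**2 - 4*k - 1)/(5*k**4 + 18*k**3 + 25*k**2 + 8*k - 1).
Verify: -5*k**4 - 18*k**3 - 25*k**2 - 8*k + 1 matches t_k.
Telescoping: Σ = s_(7) − s_(0) = -21749 − (0) = -21749.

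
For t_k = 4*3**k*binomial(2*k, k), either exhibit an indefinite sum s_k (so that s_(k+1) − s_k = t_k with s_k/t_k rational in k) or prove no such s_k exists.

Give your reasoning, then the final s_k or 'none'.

Ratio r(k) = 6*(2*k + 1)/(k + 1).
Normal form (A,B,C) = (12*k + 6, k + 1, 1).
Solve (12*k + 6)·f(k+1) − (k)·f(k) = 1.
deg f ≤ -1 (via 1,1,0).
d = -1 < 0 ⇒ no nonzero polynomial f; not summable.

no hypergeometric antidifference exists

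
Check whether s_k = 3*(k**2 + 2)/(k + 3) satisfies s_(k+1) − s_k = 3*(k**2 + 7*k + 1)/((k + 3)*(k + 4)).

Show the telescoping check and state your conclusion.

s_(k+1) = 3*((k + 1)**2 + 2)/(k + 4)
s_(k+1) − s_k = 3*(k**2 + 7*k + 1)/(k**2 + 7*k + 12)
(s_(k+1) − s_k) − t_k = 0

valid; difference matches t_k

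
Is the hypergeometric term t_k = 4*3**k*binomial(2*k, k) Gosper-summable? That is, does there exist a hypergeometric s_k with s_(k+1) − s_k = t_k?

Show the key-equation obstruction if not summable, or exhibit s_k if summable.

No. Not Gosper-summable.

r(k) = 6*(2*k + 1)/(k + 1) after simplifying.
Normal form (A,B,C) = (12*k + 6, k + 1, 1).
f must satisfy (12*k + 6)·f(k+1) − (k)·f(k) = 1.
deg f ≤ -1 (via 1,1,0).
Bound -1 < 0, so the key equation has no polynomial solution.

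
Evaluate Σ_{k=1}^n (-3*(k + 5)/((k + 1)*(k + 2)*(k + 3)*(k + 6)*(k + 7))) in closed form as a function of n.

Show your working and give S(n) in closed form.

S(n) = n*(-n**2 - 12*n - 41)/(42*(n**3 + 12*n**2 + 41*n + 42))

t_(k+1)/t_k = (k + 1)*(k + 6)**2/((k + 4)*(k + 5)*(k + 8)).
Take A(k)=k + 1, B(k)=k + 8, C(k)=k**3 + 14*k**2 + 65*k + 100.
Need (k + 1)·f(k+1) − (k + 7)·f(k) = k**3 + 14*k**2 + 65*k + 100.
d = 6 from the (1,1,3) case.
A polynomial solution: f(k) = k*(k + 3)*(k + 4)**2*(k + 5)**2/36.
Then R = B(k−1)f/C = k*(k + 3)*(k + 4)*(k + 7)/36, so s_k = R(k)·t_k = k*(-k**2 - 9*k - 20)/(12*(k**3 + 9*k**2 + 20*k + 12)).
Δs = 3*(-k - 5)/(k**5 + 19*k**4 + 131*k**3 + 401*k**2 + 540*k + 252), as required.
s_(n+1) = (-n**3 - 12*n**2 - 41*n - 30)/(12*(n**3 + 12*n**2 + 41*n + 42)) and s_(1) = -5/84, so S(n) = n*(-n**2 - 12*n - 41)/(42*(n**3 + 12*n**2 + 41*n + 42)).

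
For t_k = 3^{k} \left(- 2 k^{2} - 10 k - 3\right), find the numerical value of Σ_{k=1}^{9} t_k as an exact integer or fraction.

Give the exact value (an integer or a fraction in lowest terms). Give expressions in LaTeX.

Σ = -6908733

The ratio is 3*(2*k**2 + 14*k + 15)/(2*k**2 + 10*k + 3).
So A=3 and B=1, with C=k**2 + 5*k + 3/2.
Key eq: (3)·f(k+1) = (1)·f(k) + (k**2 + 5*k + 3/2).
Degrees (0,0,2) ⇒ d ≤ 2.
Solve for f: f(k) = (k - 1)*(k + 3)/2 (degree 2 ≤ 2).
Certificate R = B(k−1)f/C = (k - 1)*(k + 3)/(2*k**2 + 10*k + 3) gives s_k = 3**k*(-k**2 - 2*k + 3).
Check: Δs_k = 3**k*(-2*k**2 - 10*k - 3). ✓
Evaluate s at k=10 and k=1: -6908733 and 0; difference -6908733.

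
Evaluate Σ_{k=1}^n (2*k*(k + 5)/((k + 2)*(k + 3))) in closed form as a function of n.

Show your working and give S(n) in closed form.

The ratio is (k + 1)*(k + 2)*(k + 6)/(k*(k + 4)*(k + 5)).
A = k + 2, B = k + 4, C = k**2 + 5*k.
Solve (k + 2)·f(k+1) − (k + 3)·f(k) = k**2 + 5*k.
Bound: deg f ≤ 2.
Solving with deg f ≤ 2: f(k) = k*(k - 1).
Then R = B(k−1)f/C = (k - 1)*(k + 3)/(k + 5), so s_k = R(k)·t_k = 2*k*(k - 1)/(k + 2).
Verify: 2*k*(k + 5)/(k**2 + 5*k + 6) matches t_k.
s_(n+1) = 2*n*(n + 1)/(n + 3) and s_(1) = 0, so S(n) = 2*n*(n + 1)/(n + 3).

S(n) = 2*n*(n + 1)/(n + 3)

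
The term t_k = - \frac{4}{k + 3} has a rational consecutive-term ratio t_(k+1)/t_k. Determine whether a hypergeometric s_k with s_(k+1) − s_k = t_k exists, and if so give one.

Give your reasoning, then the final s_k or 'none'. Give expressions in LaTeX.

not Gosper-summable; s_k does not exist

Compute t_(k+1)/t_k: get (k + 3)/(k + 4).
So A=k + 3 and B=k + 4, with C=1.
Key eq: (k + 3)·f(k+1) = (k + 3)·f(k) + (1).
From deg A=1, deg B=1, deg C=0: d=0.
Put f(k) = c0: A·f(k+1) − B(k−1)·f(k) − C = -1; need -1 = 0 — inconsistent ⇒ no f, not summable.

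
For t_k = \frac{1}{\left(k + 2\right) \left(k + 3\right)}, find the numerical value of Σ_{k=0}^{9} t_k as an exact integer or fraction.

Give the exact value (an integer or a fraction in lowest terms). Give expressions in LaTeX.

Σ = 5/12

t_(k+1)/t_k = (k + 2)/(k + 4).
Gosper form: A/B · C(k+1)/C(k) with A=k + 2, B=k + 4, C=1.
Set up (k + 2)·f(k+1) − (k + 3)·f(k) − (1) = 0.
Degrees (1,1,0) ⇒ d ≤ 1.
Coefficient equations give f(k) = k/2.
Then R = B(k−1)f/C = k*(k + 3)/2, so s_k = R(k)·t_k = k/(2*(k + 2)).
Verify: 1/(k**2 + 5*k + 6) matches t_k.
Telescoping: Σ = s_(10) − s_(0) = 5/12 − (0) = 5/12.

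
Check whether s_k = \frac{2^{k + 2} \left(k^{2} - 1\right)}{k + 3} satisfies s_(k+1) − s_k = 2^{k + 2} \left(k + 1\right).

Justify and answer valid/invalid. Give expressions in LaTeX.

s_(k+1) = 2**(k + 3)*k*(k + 2)/(k + 4)
s_(k+1) − s_k = 2**(k + 2)*(k**3 + 6*k**2 + 13*k + 4)/(k**2 + 7*k + 12)
(s_(k+1) − s_k) − t_k = 2**(k + 3)*(-k**2 - 3*k - 4)/(k**2 + 7*k + 12)

Invalid: residual \frac{2^{k + 3} \left(- k^{2} - 3 k - 4\right)}{k^{2} + 7 k + 12} ≠ 0.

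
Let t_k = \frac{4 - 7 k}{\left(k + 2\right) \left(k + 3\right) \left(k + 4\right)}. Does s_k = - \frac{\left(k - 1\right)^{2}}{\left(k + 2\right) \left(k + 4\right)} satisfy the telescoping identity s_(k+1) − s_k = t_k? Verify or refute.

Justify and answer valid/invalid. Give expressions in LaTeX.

s_(k+1) = -k**2/((k + 3)*(k + 5))
s_(k+1) − s_k = (-8*k**2 - 22*k + 15)/(k**4 + 14*k**3 + 71*k**2 + 154*k + 120)
(s_(k+1) − s_k) − t_k = (-k**2 + 9*k - 5)/(k**4 + 14*k**3 + 71*k**2 + 154*k + 120)

Invalid: residual \frac{- k^{2} + 9 k - 5}{k^{4} + 14 k^{3} + 71 k^{2} + 154 k + 120} ≠ 0.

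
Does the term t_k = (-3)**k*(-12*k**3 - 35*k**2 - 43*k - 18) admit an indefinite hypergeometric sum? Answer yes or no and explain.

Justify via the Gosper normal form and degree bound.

r(k) = 3*(-12*k**3 - 71*k**2 - 149*k - 108)/(12*k**3 + 35*k**2 + 43*k + 18) after simplifying.
Factor: A=-3; B=1; C=k**3 + 35*k**2/12 + 43*k/12 + 3/2.
f must satisfy (-3)·f(k+1) − (1)·f(k) = k**3 + 35*k**2/12 + 43*k/12 + 3/2.
deg f ≤ 3 (via 0,0,3).
Solving with deg f ≤ 3: f(k) = -k*(3*k**2 + 2*k + 1)/12.
Certificate R = B(k−1)f/C = -k*(3*k**2 + 2*k + 1)/(12*k**3 + 35*k**2 + 43*k + 18) gives s_k = (-3)**k*k*(3*k**2 + 2*k + 1).
Check: Δs_k = (-3)**k*(-12*k**3 - 35*k**2 - 43*k - 18). ✓

Yes. s_k = (-3)**k*k*(3*k**2 + 2*k + 1).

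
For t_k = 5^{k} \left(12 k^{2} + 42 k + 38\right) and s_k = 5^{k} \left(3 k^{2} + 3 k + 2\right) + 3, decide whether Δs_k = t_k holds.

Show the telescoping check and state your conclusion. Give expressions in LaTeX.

s_(k+1) = 5**(k + 1)*(3*k + 3*(k + 1)**2 + 5) + 3
s_(k+1) − s_k = 5**k*(12*k**2 + 42*k + 38)
(s_(k+1) − s_k) − t_k = 0

valid (s_(k+1) − s_k reduces to t_k)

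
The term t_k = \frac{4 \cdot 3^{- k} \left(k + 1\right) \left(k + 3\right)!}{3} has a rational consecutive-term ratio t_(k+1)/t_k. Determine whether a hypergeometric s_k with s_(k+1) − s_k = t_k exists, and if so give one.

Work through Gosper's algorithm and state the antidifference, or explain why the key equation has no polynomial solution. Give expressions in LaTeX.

s_k = 4 \cdot 3^{- k} \left(k + 3\right)!

Ratio r(k) = (k + 2)*(k + 4)/(3*(k + 1)).
Normal form (A,B,C) = (k/3 + 4/3, 1, k + 1).
Set up (k/3 + 4/3)·f(k+1) − (1)·f(k) − (k + 1) = 0.
Bound: deg f ≤ 0.
A polynomial solution: f(k) = 3.
R(k) = B(k−1)·f(k)/C(k) = 3/(k + 1); s_k = R·t_k = 4*factorial(k + 3)/3**k.
s_(k+1) − s_k = 4*(k + 1)*factorial(k + 3)/(3*3**k) = t_k.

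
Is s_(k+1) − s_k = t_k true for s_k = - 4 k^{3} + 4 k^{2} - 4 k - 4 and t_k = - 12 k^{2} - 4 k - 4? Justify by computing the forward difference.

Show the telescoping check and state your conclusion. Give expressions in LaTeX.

s_(k+1) = -4*k - 4*(k + 1)**3 + 4*(k + 1)**2 - 8
s_(k+1) − s_k = -12*k**2 - 4*k - 4
(s_(k+1) − s_k) − t_k = 0

valid; difference matches t_k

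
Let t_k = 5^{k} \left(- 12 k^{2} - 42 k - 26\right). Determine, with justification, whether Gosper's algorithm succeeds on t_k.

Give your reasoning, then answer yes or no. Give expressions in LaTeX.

Ratio r(k) = 5*(6*k**2 + 33*k + 40)/(6*k**2 + 21*k + 13).
Gosper form: A/B · C(k+1)/C(k) with A=5, B=1, C=k**2 + 7*k/2 + 13/6.
Key eq: (5)·f(k+1) = (1)·f(k) + (k**2 + 7*k/2 + 13/6).
deg f ≤ 2 (via 0,0,2).
A polynomial solution: f(k) = (3*k**2 + 3*k - 1)/12.
Then R = B(k−1)f/C = (3*k**2 + 3*k - 1)/(2*(6*k**2 + 21*k + 13)), so s_k = R(k)·t_k = 5**k*(-3*k**2 - 3*k + 1).
Δs = 5**k*(-12*k**2 - 42*k - 26), as required.

Yes. s_k = 5^{k} \left(- 3 k^{2} - 3 k + 1\right).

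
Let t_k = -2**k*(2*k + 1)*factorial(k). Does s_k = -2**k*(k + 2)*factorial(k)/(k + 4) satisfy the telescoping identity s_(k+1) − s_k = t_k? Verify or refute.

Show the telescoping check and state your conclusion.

Invalid: residual 2**(k + 1)*(2*k**2 + 9*k + 3)*factorial(k)/((k + 4)*(k + 5)) ≠ 0.

s_(k+1) = -2**(k + 1)*(k + 3)*factorial(k + 1)/(k + 5)
s_(k+1) − s_k = -2**k*(2*k**3 + 15*k**2 + 31*k + 14)*factorial(k)/((k + 4)*(k + 5))
(s_(k+1) − s_k) − t_k = 2**(k + 1)*(2*k**2 + 9*k + 3)*factorial(k)/((k + 4)*(k + 5))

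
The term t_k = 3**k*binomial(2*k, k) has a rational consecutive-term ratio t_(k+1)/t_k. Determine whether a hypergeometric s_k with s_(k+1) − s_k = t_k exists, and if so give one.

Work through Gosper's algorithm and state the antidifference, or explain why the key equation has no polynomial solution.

no hypergeometric antidifference exists

Step 1: r(k) = 6*(2*k + 1)/(k + 1).
So A=12*k + 6 and B=k + 1, with C=1.
Solve (12*k + 6)·f(k+1) − (k)·f(k) = 1.
deg f ≤ -1 (via 1,1,0).
Negative degree bound (-1): no f exists, t_k not Gosper-summable.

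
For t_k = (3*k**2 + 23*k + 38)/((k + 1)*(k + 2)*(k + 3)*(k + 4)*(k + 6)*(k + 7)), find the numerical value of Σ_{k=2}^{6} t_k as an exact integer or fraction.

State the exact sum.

Compute t_(k+1)/t_k: get (k + 1)*(k + 6)*(23*k + 3*(k + 1)**2 + 61)/((k + 5)*(k + 8)*(3*k**2 + 23*k + 38)).
So A=k + 1 and B=k + 8, with C=k**3 + 38*k**2/3 + 51*k + 190/3.
Need (k + 1)·f(k+1) − (k + 7)·f(k) = k**3 + 38*k**2/3 + 51*k + 190/3.
Bound: deg f ≤ 6.
Match coefficients ⇒ f(k) = k*(k + 2)*(k + 4)*(k + 5)*(k**2 + 10*k + 27)/54.
R(k) = B(k−1)·f(k)/C(k) = k*(k + 2)*(k + 4)*(k + 7)*(k**2 + 10*k + 27)/(18*(3*k**2 + 23*k + 38)); s_k = R·t_k = k*(k**2 + 10*k + 27)/(18*(k**3 + 10*k**2 + 27*k + 18)).
s_(k+1) − s_k = (3*k**2 + 23*k + 38)/(k**6 + 23*k**5 + 207*k**4 + 925*k**3 + 2144*k**2 + 2412*k + 1008) = t_k.
Evaluate s at k=7 and k=2: 511/9360 and 17/360; difference 23/3120.

Σ = 23/3120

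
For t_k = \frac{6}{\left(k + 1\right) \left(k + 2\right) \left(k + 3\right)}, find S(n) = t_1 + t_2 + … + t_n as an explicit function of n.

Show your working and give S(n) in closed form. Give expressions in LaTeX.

S(n) = \frac{n \left(n + 5\right)}{2 \left(n^{2} + 5 n + 6\right)}

Ratio r(k) = (k + 1)/(k + 4).
Factor: A=k + 1; B=k + 4; C=1.
Key eq: (k + 1)·f(k+1) = (k + 3)·f(k) + (1).
From deg A=1, deg B=1, deg C=0: d=2.
Coefficient equations give f(k) = k*(k + 3)/4.
Then R = B(k−1)f/C = k*(k + 3)**2/4, so s_k = R(k)·t_k = 3*k*(k + 3)/(2*(k + 1)*(k + 2)).
Check: Δs_k = 6/(k**3 + 6*k**2 + 11*k + 6). ✓
Evaluate: s_(n+1) = 3*(n**2 + 5*n + 4)/(2*(n**2 + 5*n + 6)); subtract s_(1) = 1 ⇒ S(n) = n*(n + 5)/(2*(n**2 + 5*n + 6)).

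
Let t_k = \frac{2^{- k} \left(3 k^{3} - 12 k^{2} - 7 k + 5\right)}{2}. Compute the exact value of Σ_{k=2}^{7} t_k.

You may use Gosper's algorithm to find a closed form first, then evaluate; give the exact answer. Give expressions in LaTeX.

The ratio is (3*k**3 - 3*k**2 - 22*k - 11)/(2*(3*k**3 - 12*k**2 - 7*k + 5)).
Gosper form: A/B · C(k+1)/C(k) with A=1/2, B=1, C=k**3 - 4*k**2 - 7*k/3 + 5/3.
Solve (1/2)·f(k+1) − (1)·f(k) = k**3 - 4*k**2 - 7*k/3 + 5/3.
d = 3 from the (0,0,3) case.
Solve for f: f(k) = -2*(3*k**3 - 3*k**2 - 4*k + 1)/3 (degree 3 ≤ 3).
Then R = B(k−1)f/C = -2*(3*k**3 - 3*k**2 - 4*k + 1)/(3*k**3 - 12*k**2 - 7*k + 5), so s_k = R(k)·t_k = (-3*k**3 + 3*k**2 + 4*k - 1)/2**k.
Verify: (3*k**3 - 12*k**2 - 7*k + 5)/(2*2**k) matches t_k.
Σ_(k=2)^(7) t_k = s_(8) − s_(2) = -1313/256 − (-5/4) = -993/256.

Σ = -993/256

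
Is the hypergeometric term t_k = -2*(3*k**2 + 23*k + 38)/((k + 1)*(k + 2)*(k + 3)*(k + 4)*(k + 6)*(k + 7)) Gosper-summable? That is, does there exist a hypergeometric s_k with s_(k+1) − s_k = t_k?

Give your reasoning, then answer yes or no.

Yes. s_k = k*(-k**2 - 10*k - 27)/(9*(k**3 + 10*k**2 + 27*k + 18)).

t_(k+1)/t_k = (k + 1)*(k + 6)*(23*k + 3*(k + 1)**2 + 61)/((k + 5)*(k + 8)*(3*k**2 + 23*k + 38)).
Normal form (A,B,C) = (k + 1, k + 8, k**3 + 38*k**2/3 + 51*k + 190/3).
f must satisfy (k + 1)·f(k+1) − (k + 7)·f(k) = k**3 + 38*k**2/3 + 51*k + 190/3.
Bound: deg f ≤ 6.
Solving with deg f ≤ 6: f(k) = k*(k + 2)*(k + 4)*(k + 5)*(k**2 + 10*k + 27)/54.
R(k) = B(k−1)·f(k)/C(k) = k*(k + 2)*(k + 4)*(k + 7)*(k**2 + 10*k + 27)/(18*(3*k**2 + 23*k + 38)); s_k = R·t_k = k*(-k**2 - 10*k - 27)/(9*(k**3 + 10*k**2 + 27*k + 18)).
Δs = 2*(-3*k**2 - 23*k - 38)/(k**6 + 23*k**5 + 207*k**4 + 925*k**3 + 2144*k**2 + 2412*k + 1008), as required.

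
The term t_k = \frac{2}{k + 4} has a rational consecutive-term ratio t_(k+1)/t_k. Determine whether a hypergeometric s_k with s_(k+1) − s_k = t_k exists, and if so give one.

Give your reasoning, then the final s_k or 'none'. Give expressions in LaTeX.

none (Gosper's algorithm certifies no s_k)

Step 1: r(k) = (k + 4)/(k + 5).
Gosper form: A/B · C(k+1)/C(k) with A=k + 4, B=k + 5, C=1.
f must satisfy (k + 4)·f(k+1) − (k + 4)·f(k) = 1.
d = 0 from the (1,1,0) case.
f = c0 ⇒ A·f(k+1) − B(k−1)·f(k) − C = -1. The system {-1 = 0} is inconsistent; no antidifference.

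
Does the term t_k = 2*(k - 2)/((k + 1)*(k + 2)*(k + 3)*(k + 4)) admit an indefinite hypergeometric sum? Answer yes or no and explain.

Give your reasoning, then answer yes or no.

Ratio r(k) = (k - 1)*(k + 1)/((k - 2)*(k + 5)).
Gosper form: A/B · C(k+1)/C(k) with A=k + 1, B=k + 5, C=k - 2.
f must satisfy (k + 1)·f(k+1) − (k + 4)·f(k) = k - 2.
Bound: deg f ≤ 3.
Coefficient equations give f(k) = -k*(k**2 + 6*k + 17)/12.
Get s_k = R·t_k = k*(-k**2 - 6*k - 17)/(6*(k + 1)*(k + 2)*(k + 3)) with R(k) = B(k−1)f(k)/C(k) = -k*(k + 4)*(k**2 + 6*k + 17)/(12*(k - 2)).
Δs = 2*(k - 2)/(k**4 + 10*k**3 + 35*k**2 + 50*k + 24), as required.

Yes. s_k = k*(-k**2 - 6*k - 17)/(6*(k + 1)*(k + 2)*(k + 3)).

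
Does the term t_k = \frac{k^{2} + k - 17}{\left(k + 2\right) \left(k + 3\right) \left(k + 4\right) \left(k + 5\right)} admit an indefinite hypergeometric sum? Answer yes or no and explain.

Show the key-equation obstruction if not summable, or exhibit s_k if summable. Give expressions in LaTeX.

Yes. s_k = \frac{k \left(- k^{2} - 17 k - 50\right)}{8 \left(k + 2\right) \left(k + 3\right) \left(k + 4\right)}.

r(k) = (k + 2)*(k + (k + 1)**2 - 16)/((k + 6)*(k**2 + k - 17)) after simplifying.
A = k + 2, B = k + 6, C = k**2 + k - 17.
Set up (k + 2)·f(k+1) − (k + 5)·f(k) − (k**2 + k - 17) = 0.
From deg A=1, deg B=1, deg C=2: d=3.
Match coefficients ⇒ f(k) = -k*(k**2 + 17*k + 50)/8.
Certificate R = B(k−1)f/C = -k*(k + 5)*(k**2 + 17*k + 50)/(8*(k**2 + k - 17)) gives s_k = k*(-k**2 - 17*k - 50)/(8*(k + 2)*(k + 3)*(k + 4)).
Δs = (k**2 + k - 17)/(k**4 + 14*k**3 + 71*k**2 + 154*k + 120), as required.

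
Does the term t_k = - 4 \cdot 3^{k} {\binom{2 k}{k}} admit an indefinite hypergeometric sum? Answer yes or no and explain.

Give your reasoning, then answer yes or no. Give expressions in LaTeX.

No. Not Gosper-summable.

Ratio r(k) = 6*(2*k + 1)/(k + 1).
A = 12*k + 6, B = k + 1, C = 1.
Key eq: (12*k + 6)·f(k+1) = (k)·f(k) + (1).
From deg A=1, deg B=1, deg C=0: d=-1.
deg f ≤ -1 is impossible — no certificate.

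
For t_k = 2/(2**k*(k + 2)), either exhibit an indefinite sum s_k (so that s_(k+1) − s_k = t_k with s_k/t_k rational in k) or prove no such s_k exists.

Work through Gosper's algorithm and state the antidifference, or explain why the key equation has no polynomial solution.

Compute t_(k+1)/t_k: get (k + 2)/(2*(k + 3)).
So A=k/2 + 1 and B=k + 3, with C=1.
f must satisfy (k/2 + 1)·f(k+1) − (k + 2)·f(k) = 1.
From deg A=1, deg B=1, deg C=0: d=-1.
Bound -1 < 0, so the key equation has no polynomial solution.

none (Gosper's algorithm certifies no s_k)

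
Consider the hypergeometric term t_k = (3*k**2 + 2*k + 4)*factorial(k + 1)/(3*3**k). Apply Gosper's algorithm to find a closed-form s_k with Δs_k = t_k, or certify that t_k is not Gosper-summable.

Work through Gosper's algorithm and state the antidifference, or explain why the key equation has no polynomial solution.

s_k = (3*k + 2)*factorial(k + 1)/3**k

r(k) = (k + 2)*(2*k + 3*(k + 1)**2 + 6)/(3*(3*k**2 + 2*k + 4)) after simplifying.
So A=k/3 + 2/3 and B=1, with C=k**2 + 2*k/3 + 4/3.
Solve (k/3 + 2/3)·f(k+1) − (1)·f(k) = k**2 + 2*k/3 + 4/3.
Bound: deg f ≤ 1.
Solving with deg f ≤ 1: f(k) = 3*k + 2.
So s_k = (B(k−1)f/C)·t_k = (3*(3*k + 2)/(3*k**2 + 2*k + 4))·t_k = (3*k + 2)*factorial(k + 1)/3**k.
s_(k+1) − s_k = (3*k**2 + 2*k + 4)*factorial(k + 1)/(3*3**k) = t_k.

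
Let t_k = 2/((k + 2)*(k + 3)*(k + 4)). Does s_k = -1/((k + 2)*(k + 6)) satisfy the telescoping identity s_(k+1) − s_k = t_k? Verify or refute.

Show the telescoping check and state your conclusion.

s_(k+1) = -1/((k + 3)*(k + 7))
s_(k+1) − s_k = (2*k + 9)/(k**4 + 18*k**3 + 113*k**2 + 288*k + 252)
(s_(k+1) − s_k) − t_k = 3*(-3*k - 16)/(k**5 + 22*k**4 + 185*k**3 + 740*k**2 + 1404*k + 1008)

Invalid: residual 3*(-3*k - 16)/(k**5 + 22*k**4 + 185*k**3 + 740*k**2 + 1404*k + 1008) ≠ 0.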